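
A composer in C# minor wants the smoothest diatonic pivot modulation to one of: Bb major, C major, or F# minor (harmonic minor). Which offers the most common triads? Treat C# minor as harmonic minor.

Triads of C# minor (harmonic minor): C# minor (i), D# diminished (ii°), E augmented (III+), F# minor (iv), G# major (V), A major (VI), B# diminished (vii°).
Bb major shares 0: none.
C major shares 0: none.
F# minor (harmonic minor) shares 1: F#m.
The most common triads (1) are shared with F# minor.

F# minor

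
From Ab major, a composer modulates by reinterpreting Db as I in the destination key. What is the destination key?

The numeral I denotes a major triad on scale degree 1. With Db on degree 1, the tonic of the new key is Db.
Degree 1 carries a major triad in major keys, so the destination is Db major.
Check: the diatonic triads of Db major are Db (I), Ebm (ii), Fm (iii), Gb (IV), Ab (V), Bbm (vi), Cdim (vii°) — Db is indeed I.

Db major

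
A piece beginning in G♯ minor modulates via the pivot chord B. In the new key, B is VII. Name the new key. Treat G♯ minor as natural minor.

C♯ minor

The numeral VII denotes a major triad on scale degree 7. With B on degree 7, the tonic of the new key is C♯.
Degree 7 carries a major triad in natural-minor keys, so the destination is C♯ minor.
Check: the diatonic triads of C♯ minor (natural minor) are C♯m (i), D♯dim (ii°), E (III), F♯m (iv), G♯m (v), A (VI), B (VII) — B is indeed VII.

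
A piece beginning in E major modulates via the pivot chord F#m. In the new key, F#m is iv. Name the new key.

C# minor

The numeral iv denotes a minor triad on scale degree 4. With F# on degree 4, the tonic of the new key is C#.
Degree 4 carries a minor triad in minor keys, so the destination is C# minor.
Check: the diatonic triads of C# minor (natural minor) are C#m (i), D#dim (ii°), E (III), F#m (iv), G#m (v), A (VI), B (VII) — F#m is indeed iv.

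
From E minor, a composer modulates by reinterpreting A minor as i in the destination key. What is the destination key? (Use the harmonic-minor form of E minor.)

A minor

The numeral i denotes a minor triad on scale degree 1. With A on degree 1, the tonic of the new key is A.
Degree 1 carries a minor triad in minor keys, so the destination is A minor.
Check: the diatonic triads of A minor (natural minor) are Am (i), Bdim (ii°), C (III), Dm (iv), Em (v), F (VI), G (VII) — A minor is indeed i.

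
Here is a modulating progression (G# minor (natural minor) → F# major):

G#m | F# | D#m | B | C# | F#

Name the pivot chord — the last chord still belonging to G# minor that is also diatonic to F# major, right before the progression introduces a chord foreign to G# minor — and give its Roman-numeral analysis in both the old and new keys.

Chords diatonic to G# minor: G#m, A#dim, B, C#m, D#m, E, F#.
Reading the progression, the first chord not in that set is C#, so the modulation leaves G# minor there.
The chord immediately before C# is B, which is diatonic to both keys: III in G# minor and IV in F# major.

B — III in G# minor, IV in F# major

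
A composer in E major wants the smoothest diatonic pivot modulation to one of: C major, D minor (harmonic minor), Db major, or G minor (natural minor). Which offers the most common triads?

D minor

Triads of E major: E (I), F#m (ii), G#m (iii), A (IV), B (V), C#m (vi), D#dim (vii°).
C major shares 0: none.
D minor (harmonic minor) shares 1: A.
Db major shares 0: none.
G minor (natural minor) shares 0: none.
The most common triads (1) are shared with D minor.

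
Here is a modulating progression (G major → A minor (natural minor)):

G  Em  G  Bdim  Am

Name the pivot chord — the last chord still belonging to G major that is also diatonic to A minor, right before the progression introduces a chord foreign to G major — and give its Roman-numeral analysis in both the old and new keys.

G — I in G major, VII in A minor

Chords diatonic to G major: G, Am, Bm, C, D, Em, F#dim.
Reading the progression, the first chord not in that set is Bdim, so the modulation leaves G major there.
The chord immediately before Bdim is G, which is diatonic to both keys: I in G major and VII in A minor.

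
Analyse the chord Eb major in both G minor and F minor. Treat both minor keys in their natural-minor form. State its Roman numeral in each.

The scale of G minor (natural minor) is G A Bb C D Eb F; Eb is degree 6, and the triad built there (Eb-G-Bb) is major, so it is VI.
The scale of F minor (natural minor) is F G Ab Bb C Db Eb; Eb is degree 7, and the triad built there (Eb-G-Bb) is major, so it is VII.

VI in G minor; VII in F minor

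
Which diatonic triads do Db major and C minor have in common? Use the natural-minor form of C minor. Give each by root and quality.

Triads in Db major: Db major (I), Eb minor (ii), F minor (iii), Gb major (IV), Ab major (V), Bb minor (vi), C diminished (vii°).
Triads in C minor (natural minor): C minor (i), D diminished (ii°), Eb major (III), F minor (iv), G minor (v), Ab major (VI), Bb major (VII).
Shared triads with their functions: F minor (iii in Db major, iv in C minor); Ab major (V in Db major, VI in C minor).

Fm, Ab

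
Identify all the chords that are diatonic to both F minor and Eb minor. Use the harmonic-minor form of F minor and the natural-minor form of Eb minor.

Bbm, Db

Triads in F minor (harmonic minor): F minor (i), G diminished (ii°), Ab augmented (III+), Bb minor (iv), C major (V), Db major (VI), E diminished (vii°).
Triads in Eb minor (natural minor): Eb minor (i), F diminished (ii°), Gb major (III), Ab minor (iv), Bb minor (v), Cb major (VI), Db major (VII).
Shared triads with their functions: Bb minor (iv in F minor, v in Eb minor); Db major (VI in F minor, VII in Eb minor).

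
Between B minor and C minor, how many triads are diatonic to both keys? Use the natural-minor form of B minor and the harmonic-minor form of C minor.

1

Diatonic triads of B minor (natural minor): Bm (i), C#dim (ii°), D (III), Em (iv), F#m (v), G (VI), A (VII).
Diatonic triads of C minor (harmonic minor): Cm (i), Ddim (ii°), Ebaug (III+), Fm (iv), G (V), Ab (VI), Bdim (vii°).
Matching root and quality in both lists: G.
That gives 1 common triad.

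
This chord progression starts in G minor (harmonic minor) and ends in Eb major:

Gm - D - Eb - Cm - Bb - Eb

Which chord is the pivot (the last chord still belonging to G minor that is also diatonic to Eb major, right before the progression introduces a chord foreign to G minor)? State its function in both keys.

Cm — iv in G minor, vi in Eb major

Chords diatonic to G minor: Gm, Adim, Bbaug, Cm, D, Eb, F#dim.
Reading the progression, the first chord not in that set is Bb, so the modulation leaves G minor there.
The chord immediately before Bb is Cm, which is diatonic to both keys: iv in G minor and vi in Eb major.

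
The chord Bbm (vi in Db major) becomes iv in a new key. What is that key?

The numeral iv denotes a minor triad on scale degree 4. With Bb on degree 4, the tonic of the new key is F.
Degree 4 carries a minor triad in minor keys, so the destination is F minor.
Check: the diatonic triads of F minor (natural minor) are Fm (i), Gdim (ii°), Ab (III), Bbm (iv), Cm (v), Db (VI), Eb (VII) — Bbm is indeed iv.

F minor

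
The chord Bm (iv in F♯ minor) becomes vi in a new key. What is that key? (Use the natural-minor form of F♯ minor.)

The numeral vi denotes a minor triad on scale degree 6. With B on degree 6, the tonic of the new key is D.
Degree 6 carries a minor triad in major keys, so the destination is D major.
Check: the diatonic triads of D major are D (I), Em (ii), F♯m (iii), G (IV), A (V), Bm (vi), C♯dim (vii°) — Bm is indeed vi.

D major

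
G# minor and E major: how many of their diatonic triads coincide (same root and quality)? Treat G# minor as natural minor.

Diatonic triads of G# minor (natural minor): G#m (i), A#dim (ii°), B (III), C#m (iv), D#m (v), E (VI), F# (VII).
Diatonic triads of E major: E (I), F#m (ii), G#m (iii), A (IV), B (V), C#m (vi), D#dim (vii°).
Matching root and quality in both lists: G#m, B, C#m, E.
That gives 4 common triads.

4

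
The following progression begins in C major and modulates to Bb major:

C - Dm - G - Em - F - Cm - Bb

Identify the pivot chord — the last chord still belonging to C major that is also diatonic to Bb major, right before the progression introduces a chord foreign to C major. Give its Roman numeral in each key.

F — IV in C major, V in Bb major

Chords diatonic to C major: C, Dm, Em, F, G, Am, Bdim.
Reading the progression, the first chord not in that set is Cm, so the modulation leaves C major there.
The chord immediately before Cm is F, which is diatonic to both keys: IV in C major and V in Bb major.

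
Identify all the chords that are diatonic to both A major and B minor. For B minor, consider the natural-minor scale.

A, Bm, D, F#m

Triads in A major: A major (I), B minor (ii), C# minor (iii), D major (IV), E major (V), F# minor (vi), G# diminished (vii°).
Triads in B minor (natural minor): B minor (i), C# diminished (ii°), D major (III), E minor (iv), F# minor (v), G major (VI), A major (VII).
Shared triads with their functions: A major (I in A major, VII in B minor); B minor (ii in A major, i in B minor); D major (IV in A major, III in B minor); F# minor (vi in A major, v in B minor).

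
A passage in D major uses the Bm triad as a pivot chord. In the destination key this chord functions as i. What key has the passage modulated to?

The numeral i denotes a minor triad on scale degree 1. With B on degree 1, the tonic of the new key is B.
Degree 1 carries a minor triad in minor keys, so the destination is B minor.
Check: the diatonic triads of B minor (natural minor) are Bm (i), C#dim (ii°), D (III), Em (iv), F#m (v), G (VI), A (VII) — Bm is indeed i.

B minor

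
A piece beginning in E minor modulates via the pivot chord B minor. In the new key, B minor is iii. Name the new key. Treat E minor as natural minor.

The numeral iii denotes a minor triad on scale degree 3. With B on degree 3, the tonic of the new key is G.
Degree 3 carries a minor triad in major keys, so the destination is G major.
Check: the diatonic triads of G major are G (I), Am (ii), Bm (iii), C (IV), D (V), Em (vi), F♯dim (vii°) — B minor is indeed iii.

G major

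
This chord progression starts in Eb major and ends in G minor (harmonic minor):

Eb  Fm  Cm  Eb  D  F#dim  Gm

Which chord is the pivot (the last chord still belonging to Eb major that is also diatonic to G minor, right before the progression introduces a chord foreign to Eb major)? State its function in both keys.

Eb — I in Eb major, VI in G minor

Chords diatonic to Eb major: Eb, Fm, Gm, Ab, Bb, Cm, Ddim.
Reading the progression, the first chord not in that set is D, so the modulation leaves Eb major there.
The chord immediately before D is Eb, which is diatonic to both keys: I in Eb major and VI in G minor.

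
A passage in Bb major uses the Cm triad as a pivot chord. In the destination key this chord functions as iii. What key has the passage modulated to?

The numeral iii denotes a minor triad on scale degree 3. With C on degree 3, the tonic of the new key is Ab.
Degree 3 carries a minor triad in major keys, so the destination is Ab major.
Check: the diatonic triads of Ab major are Ab (I), Bbm (ii), Cm (iii), Db (IV), Eb (V), Fm (vi), Gdim (vii°) — Cm is indeed iii.

Ab major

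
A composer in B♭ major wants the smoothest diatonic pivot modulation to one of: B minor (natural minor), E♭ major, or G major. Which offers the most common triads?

Triads of B♭ major: B♭ major (I), C minor (ii), D minor (iii), E♭ major (IV), F major (V), G minor (vi), A diminished (vii°).
B minor (natural minor) shares 0: none.
E♭ major shares 4: B♭, Cm, E♭, Gm.
G major shares 0: none.
The most common triads (4) are shared with E♭ major.

E♭ major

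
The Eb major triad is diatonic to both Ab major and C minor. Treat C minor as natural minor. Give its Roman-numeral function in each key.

The scale of Ab major is Ab Bb C Db Eb F G; Eb is degree 5, and the triad built there (Eb-G-Bb) is major, so it is V.
The scale of C minor (natural minor) is C D Eb F G Ab Bb; Eb is degree 3, and the triad built there (Eb-G-Bb) is major, so it is III.

V in Ab major; III in C minor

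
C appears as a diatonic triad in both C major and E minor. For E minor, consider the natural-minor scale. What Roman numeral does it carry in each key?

The scale of C major is C D E F G A B; C is degree 1, and the triad built there (C-E-G) is major, so it is I.
The scale of E minor (natural minor) is E F# G A B C D; C is degree 6, and the triad built there (C-E-G) is major, so it is VI.

I in C major; VI in E minor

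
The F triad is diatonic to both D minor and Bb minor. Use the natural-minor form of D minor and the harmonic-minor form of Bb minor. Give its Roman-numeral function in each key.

The scale of D minor (natural minor) is D E F G A Bb C; F is degree 3, and the triad built there (F-A-C) is major, so it is III.
The scale of Bb minor (harmonic minor) is Bb C Db Eb F Gb A; F is degree 5, and the triad built there (F-A-C) is major, so it is V.

III in D minor; V in Bb minor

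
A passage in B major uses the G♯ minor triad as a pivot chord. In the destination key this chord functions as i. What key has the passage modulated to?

The numeral i denotes a minor triad on scale degree 1. With G♯ on degree 1, the tonic of the new key is G♯.
Degree 1 carries a minor triad in minor keys, so the destination is G♯ minor.
Check: the diatonic triads of G♯ minor (natural minor) are G♯m (i), A♯dim (ii°), B (III), C♯m (iv), D♯m (v), E (VI), F♯ (VII) — G♯ minor is indeed i.

G♯ minor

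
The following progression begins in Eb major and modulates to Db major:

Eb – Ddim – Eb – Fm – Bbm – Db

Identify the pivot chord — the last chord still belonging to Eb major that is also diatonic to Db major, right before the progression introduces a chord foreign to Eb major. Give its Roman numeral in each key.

Chords diatonic to Eb major: Eb, Fm, Gm, Ab, Bb, Cm, Ddim.
Reading the progression, the first chord not in that set is Bbm, so the modulation leaves Eb major there.
The chord immediately before Bbm is Fm, which is diatonic to both keys: ii in Eb major and iii in Db major.

Fm — ii in Eb major, iii in Db major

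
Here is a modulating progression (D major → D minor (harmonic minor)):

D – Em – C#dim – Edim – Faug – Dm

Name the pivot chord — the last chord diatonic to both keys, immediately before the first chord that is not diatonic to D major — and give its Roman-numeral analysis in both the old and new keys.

C#dim — vii° in D major, vii° in D minor

Chords diatonic to D major: D, Em, F#m, G, A, Bm, C#dim.
Reading the progression, the first chord not in that set is Edim, so the modulation leaves D major there.
The chord immediately before Edim is C#dim, which is diatonic to both keys: vii° in D major and vii° in D minor.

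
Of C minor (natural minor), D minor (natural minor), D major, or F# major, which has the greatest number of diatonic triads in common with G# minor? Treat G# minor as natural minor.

F# major

Triads of G# minor (natural minor): G# minor (i), A# diminished (ii°), B major (III), C# minor (iv), D# minor (v), E major (VI), F# major (VII).
C minor (natural minor) shares 0: none.
D minor (natural minor) shares 0: none.
D major shares 0: none.
F# major shares 4: G#m, B, D#m, F#.
The most common triads (4) are shared with F# major.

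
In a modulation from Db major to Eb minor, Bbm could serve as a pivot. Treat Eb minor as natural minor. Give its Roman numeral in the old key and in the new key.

vi in Db major; v in Eb minor

The scale of Db major is Db Eb F Gb Ab Bb C; Bb is degree 6, and the triad built there (Bb-Db-F) is minor, so it is vi.
The scale of Eb minor (natural minor) is Eb F Gb Ab Bb Cb Db; Bb is degree 5, and the triad built there (Bb-Db-F) is minor, so it is v.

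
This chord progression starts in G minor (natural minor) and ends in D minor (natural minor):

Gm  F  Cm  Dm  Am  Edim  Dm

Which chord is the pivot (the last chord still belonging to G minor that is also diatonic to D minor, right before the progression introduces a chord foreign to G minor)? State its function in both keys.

Chords diatonic to G minor: Gm, Adim, Bb, Cm, Dm, Eb, F.
Reading the progression, the first chord not in that set is Am, so the modulation leaves G minor there.
The chord immediately before Am is Dm, which is diatonic to both keys: v in G minor and i in D minor.

Dm — v in G minor, i in D minor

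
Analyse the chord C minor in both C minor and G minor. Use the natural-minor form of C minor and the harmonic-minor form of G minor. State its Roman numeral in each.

i in C minor; iv in G minor

The scale of C minor (natural minor) is C D Eb F G Ab Bb; C is degree 1, and the triad built there (C-Eb-G) is minor, so it is i.
The scale of G minor (harmonic minor) is G A Bb C D Eb F#; C is degree 4, and the triad built there (C-Eb-G) is minor, so it is iv.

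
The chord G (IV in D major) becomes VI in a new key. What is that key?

B minor

The numeral VI denotes a major triad on scale degree 6. With G on degree 6, the tonic of the new key is B.
Degree 6 carries a major triad in minor keys, so the destination is B minor.
Check: the diatonic triads of B minor (natural minor) are Bm (i), C#dim (ii°), D (III), Em (iv), F#m (v), G (VI), A (VII) — G is indeed VI.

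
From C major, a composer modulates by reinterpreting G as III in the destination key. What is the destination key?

E minor

The numeral III denotes a major triad on scale degree 3. With G on degree 3, the tonic of the new key is E.
Degree 3 carries a major triad in natural-minor keys, so the destination is E minor.
Check: the diatonic triads of E minor (natural minor) are Em (i), F♯dim (ii°), G (III), Am (iv), Bm (v), C (VI), D (VII) — G is indeed III.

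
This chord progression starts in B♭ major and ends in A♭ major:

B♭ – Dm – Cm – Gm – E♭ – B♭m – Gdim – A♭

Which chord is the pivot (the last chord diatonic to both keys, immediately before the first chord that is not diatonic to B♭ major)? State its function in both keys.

E♭ — IV in B♭ major, V in A♭ major

Chords diatonic to B♭ major: B♭, Cm, Dm, E♭, F, Gm, Adim.
Reading the progression, the first chord not in that set is B♭m, so the modulation leaves B♭ major there.
The chord immediately before B♭m is E♭, which is diatonic to both keys: IV in B♭ major and V in A♭ major.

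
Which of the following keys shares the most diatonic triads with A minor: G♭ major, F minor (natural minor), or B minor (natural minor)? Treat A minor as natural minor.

B minor

Triads of A minor (natural minor): A minor (i), B diminished (ii°), C major (III), D minor (iv), E minor (v), F major (VI), G major (VII).
G♭ major shares 0: none.
F minor (natural minor) shares 0: none.
B minor (natural minor) shares 2: Em, G.
The most common triads (2) are shared with B minor.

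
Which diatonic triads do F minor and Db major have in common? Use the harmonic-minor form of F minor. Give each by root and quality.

Fm, Bbm, Db

Triads in F minor (harmonic minor): Fm (i), Gdim (ii°), Abaug (III+), Bbm (iv), C (V), Db (VI), Edim (vii°).
Triads in Db major: Db (I), Ebm (ii), Fm (iii), Gb (IV), Ab (V), Bbm (vi), Cdim (vii°).
Shared triads with their functions: Fm (i in F minor, iii in Db major); Bbm (iv in F minor, vi in Db major); Db (VI in F minor, I in Db major).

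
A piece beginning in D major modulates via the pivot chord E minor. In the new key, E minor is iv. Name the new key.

The numeral iv denotes a minor triad on scale degree 4. With E on degree 4, the tonic of the new key is B.
Degree 4 carries a minor triad in minor keys, so the destination is B minor.
Check: the diatonic triads of B minor (natural minor) are Bm (i), C#dim (ii°), D (III), Em (iv), F#m (v), G (VI), A (VII) — E minor is indeed iv.

B minor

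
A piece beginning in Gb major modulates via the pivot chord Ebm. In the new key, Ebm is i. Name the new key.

Eb minor

The numeral i denotes a minor triad on scale degree 1. With Eb on degree 1, the tonic of the new key is Eb.
Degree 1 carries a minor triad in minor keys, so the destination is Eb minor.
Check: the diatonic triads of Eb minor (natural minor) are Ebm (i), Fdim (ii°), Gb (III), Abm (iv), Bbm (v), Cb (VI), Db (VII) — Ebm is indeed i.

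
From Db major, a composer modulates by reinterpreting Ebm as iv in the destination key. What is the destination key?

The numeral iv denotes a minor triad on scale degree 4. With Eb on degree 4, the tonic of the new key is Bb.
Degree 4 carries a minor triad in minor keys, so the destination is Bb minor.
Check: the diatonic triads of Bb minor (natural minor) are Bbm (i), Cdim (ii°), Db (III), Ebm (iv), Fm (v), Gb (VI), Ab (VII) — Ebm is indeed iv.

Bb minor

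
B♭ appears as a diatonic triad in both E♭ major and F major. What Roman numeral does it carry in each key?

V in E♭ major; IV in F major

The scale of E♭ major is E♭ F G A♭ B♭ C D; B♭ is degree 5, and the triad built there (B♭-D-F) is major, so it is V.
The scale of F major is F G A B♭ C D E; B♭ is degree 4, and the triad built there (B♭-D-F) is major, so it is IV.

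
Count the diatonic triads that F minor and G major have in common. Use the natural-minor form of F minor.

0

Diatonic triads of F minor (natural minor): Fm (i), Gdim (ii°), Ab (III), Bbm (iv), Cm (v), Db (VI), Eb (VII).
Diatonic triads of G major: G (I), Am (ii), Bm (iii), C (IV), D (V), Em (vi), F#dim (vii°).
No triad has the same root and quality in both keys.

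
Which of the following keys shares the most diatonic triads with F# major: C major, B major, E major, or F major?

Triads of F# major: F# major (I), G# minor (ii), A# minor (iii), B major (IV), C# major (V), D# minor (vi), E# diminished (vii°).
C major shares 0: none.
B major shares 4: F#, G#m, B, D#m.
E major shares 2: G#m, B.
F major shares 0: none.
The most common triads (4) are shared with B major.

B major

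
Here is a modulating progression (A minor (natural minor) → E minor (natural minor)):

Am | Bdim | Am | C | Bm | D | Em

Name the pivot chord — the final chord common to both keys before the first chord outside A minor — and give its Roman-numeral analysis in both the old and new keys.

C — III in A minor, VI in E minor

Chords diatonic to A minor: Am, Bdim, C, Dm, Em, F, G.
Reading the progression, the first chord not in that set is Bm, so the modulation leaves A minor there.
The chord immediately before Bm is C, which is diatonic to both keys: III in A minor and VI in E minor.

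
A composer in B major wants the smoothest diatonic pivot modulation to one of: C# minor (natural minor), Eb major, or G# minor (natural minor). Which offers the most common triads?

G# minor

Triads of B major: B major (I), C# minor (ii), D# minor (iii), E major (IV), F# major (V), G# minor (vi), A# diminished (vii°).
C# minor (natural minor) shares 4: B, C#m, E, G#m.
Eb major shares 0: none.
G# minor (natural minor) shares 7: B, C#m, D#m, E, F#, G#m, A#dim.
The most common triads (7) are shared with G# minor.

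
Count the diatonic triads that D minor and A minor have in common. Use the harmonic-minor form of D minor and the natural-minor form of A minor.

Diatonic triads of D minor (harmonic minor): Dm (i), Edim (ii°), Faug (III+), Gm (iv), A (V), Bb (VI), C#dim (vii°).
Diatonic triads of A minor (natural minor): Am (i), Bdim (ii°), C (III), Dm (iv), Em (v), F (VI), G (VII).
Matching root and quality in both lists: Dm.
That gives 1 common triad.

1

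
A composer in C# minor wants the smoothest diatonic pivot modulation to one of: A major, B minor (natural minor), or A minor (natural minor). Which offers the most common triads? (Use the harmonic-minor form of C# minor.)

A major

Triads of C# minor (harmonic minor): C# minor (i), D# diminished (ii°), E augmented (III+), F# minor (iv), G# major (V), A major (VI), B# diminished (vii°).
A major shares 3: C#m, F#m, A.
B minor (natural minor) shares 2: F#m, A.
A minor (natural minor) shares 0: none.
The most common triads (3) are shared with A major.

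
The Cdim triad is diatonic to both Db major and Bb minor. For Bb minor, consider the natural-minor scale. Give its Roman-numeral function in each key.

vii° in Db major; ii° in Bb minor

The scale of Db major is Db Eb F Gb Ab Bb C; C is degree 7, and the triad built there (C-Eb-Gb) is diminished, so it is vii°.
The scale of Bb minor (natural minor) is Bb C Db Eb F Gb Ab; C is degree 2, and the triad built there (C-Eb-Gb) is diminished, so it is ii°.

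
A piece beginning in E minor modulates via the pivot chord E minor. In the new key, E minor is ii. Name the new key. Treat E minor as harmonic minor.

The numeral ii denotes a minor triad on scale degree 2. With E on degree 2, the tonic of the new key is D.
Degree 2 carries a minor triad in major keys, so the destination is D major.
Check: the diatonic triads of D major are D (I), Em (ii), F#m (iii), G (IV), A (V), Bm (vi), C#dim (vii°) — E minor is indeed ii.

D major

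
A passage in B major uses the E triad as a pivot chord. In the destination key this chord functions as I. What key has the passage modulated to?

The numeral I denotes a major triad on scale degree 1. With E on degree 1, the tonic of the new key is E.
Degree 1 carries a major triad in major keys, so the destination is E major.
Check: the diatonic triads of E major are E (I), F#m (ii), G#m (iii), A (IV), B (V), C#m (vi), D#dim (vii°) — E is indeed I.

E major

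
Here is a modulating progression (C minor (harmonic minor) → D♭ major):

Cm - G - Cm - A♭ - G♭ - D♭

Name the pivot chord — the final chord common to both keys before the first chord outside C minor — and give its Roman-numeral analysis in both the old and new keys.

Chords diatonic to C minor: Cm, Ddim, E♭aug, Fm, G, A♭, Bdim.
Reading the progression, the first chord not in that set is G♭, so the modulation leaves C minor there.
The chord immediately before G♭ is A♭, which is diatonic to both keys: VI in C minor and V in D♭ major.

A♭ — VI in C minor, V in D♭ major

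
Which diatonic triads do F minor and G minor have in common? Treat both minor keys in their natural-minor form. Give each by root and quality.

Triads in F minor (natural minor): F minor (i), G diminished (ii°), Ab major (III), Bb minor (iv), C minor (v), Db major (VI), Eb major (VII).
Triads in G minor (natural minor): G minor (i), A diminished (ii°), Bb major (III), C minor (iv), D minor (v), Eb major (VI), F major (VII).
Shared triads with their functions: C minor (v in F minor, iv in G minor); Eb major (VII in F minor, VI in G minor).

Cm, Eb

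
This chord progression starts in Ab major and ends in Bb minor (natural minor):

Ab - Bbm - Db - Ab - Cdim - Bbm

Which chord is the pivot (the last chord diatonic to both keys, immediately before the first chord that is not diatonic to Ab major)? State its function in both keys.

Chords diatonic to Ab major: Ab, Bbm, Cm, Db, Eb, Fm, Gdim.
Reading the progression, the first chord not in that set is Cdim, so the modulation leaves Ab major there.
The chord immediately before Cdim is Ab, which is diatonic to both keys: I in Ab major and VII in Bb minor.

Ab — I in Ab major, VII in Bb minor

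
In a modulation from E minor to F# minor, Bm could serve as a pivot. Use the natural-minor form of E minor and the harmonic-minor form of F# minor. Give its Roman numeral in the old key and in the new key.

v in E minor; iv in F# minor

The scale of E minor (natural minor) is E F# G A B C D; B is degree 5, and the triad built there (B-D-F#) is minor, so it is v.
The scale of F# minor (harmonic minor) is F# G# A B C# D E#; B is degree 4, and the triad built there (B-D-F#) is minor, so it is iv.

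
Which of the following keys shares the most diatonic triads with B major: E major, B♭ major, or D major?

E major

Triads of B major: B major (I), C♯ minor (ii), D♯ minor (iii), E major (IV), F♯ major (V), G♯ minor (vi), A♯ diminished (vii°).
E major shares 4: B, C♯m, E, G♯m.
B♭ major shares 0: none.
D major shares 0: none.
The most common triads (4) are shared with E major.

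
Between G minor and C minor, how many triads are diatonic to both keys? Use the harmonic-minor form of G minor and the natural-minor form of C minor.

Diatonic triads of G minor (harmonic minor): G minor (i), A diminished (ii°), B♭ augmented (III+), C minor (iv), D major (V), E♭ major (VI), F♯ diminished (vii°).
Diatonic triads of C minor (natural minor): C minor (i), D diminished (ii°), E♭ major (III), F minor (iv), G minor (v), A♭ major (VI), B♭ major (VII).
Matching root and quality in both lists: G minor, C minor, E♭ major.
That gives 3 common triads.

3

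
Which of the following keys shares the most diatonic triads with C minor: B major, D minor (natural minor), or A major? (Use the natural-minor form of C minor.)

D minor

Triads of C minor (natural minor): Cm (i), Ddim (ii°), E♭ (III), Fm (iv), Gm (v), A♭ (VI), B♭ (VII).
B major shares 0: none.
D minor (natural minor) shares 2: Gm, B♭.
A major shares 0: none.
The most common triads (2) are shared with D minor.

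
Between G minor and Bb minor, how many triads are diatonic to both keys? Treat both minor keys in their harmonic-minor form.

Diatonic triads of G minor (harmonic minor): G minor (i), A diminished (ii°), Bb augmented (III+), C minor (iv), D major (V), Eb major (VI), F# diminished (vii°).
Diatonic triads of Bb minor (harmonic minor): Bb minor (i), C diminished (ii°), Db augmented (III+), Eb minor (iv), F major (V), Gb major (VI), A diminished (vii°).
Matching root and quality in both lists: A diminished.
That gives 1 common triad.

1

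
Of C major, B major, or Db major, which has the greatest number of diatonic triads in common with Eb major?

Triads of Eb major: Eb (I), Fm (ii), Gm (iii), Ab (IV), Bb (V), Cm (vi), Ddim (vii°).
C major shares 0: none.
B major shares 0: none.
Db major shares 2: Fm, Ab.
The most common triads (2) are shared with Db major.

Db major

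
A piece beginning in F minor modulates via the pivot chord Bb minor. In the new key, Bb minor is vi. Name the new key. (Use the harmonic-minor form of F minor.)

The numeral vi denotes a minor triad on scale degree 6. With Bb on degree 6, the tonic of the new key is Db.
Degree 6 carries a minor triad in major keys, so the destination is Db major.
Check: the diatonic triads of Db major are Db (I), Ebm (ii), Fm (iii), Gb (IV), Ab (V), Bbm (vi), Cdim (vii°) — Bb minor is indeed vi.

Db major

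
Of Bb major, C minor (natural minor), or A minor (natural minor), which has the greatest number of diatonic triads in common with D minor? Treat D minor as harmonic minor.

Triads of D minor (harmonic minor): D minor (i), E diminished (ii°), F augmented (III+), G minor (iv), A major (V), Bb major (VI), C# diminished (vii°).
Bb major shares 3: Dm, Gm, Bb.
C minor (natural minor) shares 2: Gm, Bb.
A minor (natural minor) shares 1: Dm.
The most common triads (3) are shared with Bb major.

Bb major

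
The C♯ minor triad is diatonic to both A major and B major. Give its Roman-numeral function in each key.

The scale of A major is A B C♯ D E F♯ G♯; C♯ is degree 3, and the triad built there (C♯-E-G♯) is minor, so it is iii.
The scale of B major is B C♯ D♯ E F♯ G♯ A♯; C♯ is degree 2, and the triad built there (C♯-E-G♯) is minor, so it is ii.

iii in A major; ii in B major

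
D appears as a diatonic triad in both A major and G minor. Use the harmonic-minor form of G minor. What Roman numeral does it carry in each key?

The scale of A major is A B C♯ D E F♯ G♯; D is degree 4, and the triad built there (D-F♯-A) is major, so it is IV.
The scale of G minor (harmonic minor) is G A B♭ C D E♭ F♯; D is degree 5, and the triad built there (D-F♯-A) is major, so it is V.

IV in A major; V in G minor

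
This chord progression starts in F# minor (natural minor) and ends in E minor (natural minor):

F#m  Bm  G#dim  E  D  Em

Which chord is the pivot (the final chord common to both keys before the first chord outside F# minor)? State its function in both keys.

D — VI in F# minor, VII in E minor

Chords diatonic to F# minor: F#m, G#dim, A, Bm, C#m, D, E.
Reading the progression, the first chord not in that set is Em, so the modulation leaves F# minor there.
The chord immediately before Em is D, which is diatonic to both keys: VI in F# minor and VII in E minor.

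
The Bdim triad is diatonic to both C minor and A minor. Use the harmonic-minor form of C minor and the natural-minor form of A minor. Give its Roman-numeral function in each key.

vii° in C minor; ii° in A minor

The scale of C minor (harmonic minor) is C D E♭ F G A♭ B; B is degree 7, and the triad built there (B-D-F) is diminished, so it is vii°.
The scale of A minor (natural minor) is A B C D E F G; B is degree 2, and the triad built there (B-D-F) is diminished, so it is ii°.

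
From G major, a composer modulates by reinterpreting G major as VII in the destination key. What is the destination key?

The numeral VII denotes a major triad on scale degree 7. With G on degree 7, the tonic of the new key is A.
Degree 7 carries a major triad in natural-minor keys, so the destination is A minor.
Check: the diatonic triads of A minor (natural minor) are Am (i), Bdim (ii°), C (III), Dm (iv), Em (v), F (VI), G (VII) — G major is indeed VII.

A minor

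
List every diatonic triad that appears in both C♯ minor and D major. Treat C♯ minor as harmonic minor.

Triads in C♯ minor (harmonic minor): C♯m (i), D♯dim (ii°), Eaug (III+), F♯m (iv), G♯ (V), A (VI), B♯dim (vii°).
Triads in D major: D (I), Em (ii), F♯m (iii), G (IV), A (V), Bm (vi), C♯dim (vii°).
Shared triads with their functions: F♯m (iv in C♯ minor, iii in D major); A (VI in C♯ minor, V in D major).

F♯m, A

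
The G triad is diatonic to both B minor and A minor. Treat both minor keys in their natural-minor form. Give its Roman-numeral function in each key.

The scale of B minor (natural minor) is B C# D E F# G A; G is degree 6, and the triad built there (G-B-D) is major, so it is VI.
The scale of A minor (natural minor) is A B C D E F G; G is degree 7, and the triad built there (G-B-D) is major, so it is VII.

VI in B minor; VII in A minor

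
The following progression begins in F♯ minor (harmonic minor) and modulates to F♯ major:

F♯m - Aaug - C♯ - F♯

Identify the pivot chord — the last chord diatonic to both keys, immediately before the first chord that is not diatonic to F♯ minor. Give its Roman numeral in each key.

Chords diatonic to F♯ minor: F♯m, G♯dim, Aaug, Bm, C♯, D, E♯dim.
Reading the progression, the first chord not in that set is F♯, so the modulation leaves F♯ minor there.
The chord immediately before F♯ is C♯, which is diatonic to both keys: V in F♯ minor and V in F♯ major.

C♯ — V in F♯ minor, V in F♯ major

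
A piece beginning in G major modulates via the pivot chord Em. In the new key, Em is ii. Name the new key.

The numeral ii denotes a minor triad on scale degree 2. With E on degree 2, the tonic of the new key is D.
Degree 2 carries a minor triad in major keys, so the destination is D major.
Check: the diatonic triads of D major are D (I), Em (ii), F♯m (iii), G (IV), A (V), Bm (vi), C♯dim (vii°) — Em is indeed ii.

D major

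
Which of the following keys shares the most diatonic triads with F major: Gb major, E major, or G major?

G major

Triads of F major: F major (I), G minor (ii), A minor (iii), Bb major (IV), C major (V), D minor (vi), E diminished (vii°).
Gb major shares 0: none.
E major shares 0: none.
G major shares 2: Am, C.
The most common triads (2) are shared with G major.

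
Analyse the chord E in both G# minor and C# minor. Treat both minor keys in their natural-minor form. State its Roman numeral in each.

VI in G# minor; III in C# minor

The scale of G# minor (natural minor) is G# A# B C# D# E F#; E is degree 6, and the triad built there (E-G#-B) is major, so it is VI.
The scale of C# minor (natural minor) is C# D# E F# G# A B; E is degree 3, and the triad built there (E-G#-B) is major, so it is III.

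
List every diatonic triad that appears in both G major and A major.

Bm, D

Triads in G major: G (I), Am (ii), Bm (iii), C (IV), D (V), Em (vi), F#dim (vii°).
Triads in A major: A (I), Bm (ii), C#m (iii), D (IV), E (V), F#m (vi), G#dim (vii°).
Shared triads with their functions: Bm (iii in G major, ii in A major); D (V in G major, IV in A major).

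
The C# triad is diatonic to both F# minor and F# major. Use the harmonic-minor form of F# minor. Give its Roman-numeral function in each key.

V in F# minor; V in F# major

The scale of F# minor (harmonic minor) is F# G# A B C# D E#; C# is degree 5, and the triad built there (C#-E#-G#) is major, so it is V.
The scale of F# major is F# G# A# B C# D# E#; C# is degree 5, and the triad built there (C#-E#-G#) is major, so it is V.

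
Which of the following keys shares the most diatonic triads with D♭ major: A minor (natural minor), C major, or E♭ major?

Triads of D♭ major: D♭ (I), E♭m (ii), Fm (iii), G♭ (IV), A♭ (V), B♭m (vi), Cdim (vii°).
A minor (natural minor) shares 0: none.
C major shares 0: none.
E♭ major shares 2: Fm, A♭.
The most common triads (2) are shared with E♭ major.

E♭ major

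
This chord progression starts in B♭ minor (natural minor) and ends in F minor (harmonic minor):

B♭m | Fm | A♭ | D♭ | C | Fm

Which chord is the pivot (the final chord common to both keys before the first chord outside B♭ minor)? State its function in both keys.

Chords diatonic to B♭ minor: B♭m, Cdim, D♭, E♭m, Fm, G♭, A♭.
Reading the progression, the first chord not in that set is C, so the modulation leaves B♭ minor there.
The chord immediately before C is D♭, which is diatonic to both keys: III in B♭ minor and VI in F minor.

D♭ — III in B♭ minor, VI in F minor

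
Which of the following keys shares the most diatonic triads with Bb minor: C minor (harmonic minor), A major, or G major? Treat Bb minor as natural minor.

Triads of Bb minor (natural minor): Bb minor (i), C diminished (ii°), Db major (III), Eb minor (iv), F minor (v), Gb major (VI), Ab major (VII).
C minor (harmonic minor) shares 2: Fm, Ab.
A major shares 0: none.
G major shares 0: none.
The most common triads (2) are shared with C minor.

C minor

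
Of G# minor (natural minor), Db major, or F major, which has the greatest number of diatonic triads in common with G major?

F major

Triads of G major: G major (I), A minor (ii), B minor (iii), C major (IV), D major (V), E minor (vi), F# diminished (vii°).
G# minor (natural minor) shares 0: none.
Db major shares 0: none.
F major shares 2: Am, C.
The most common triads (2) are shared with F major.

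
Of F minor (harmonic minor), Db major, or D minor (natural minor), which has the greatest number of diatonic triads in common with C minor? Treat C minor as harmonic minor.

Db major

Triads of C minor (harmonic minor): Cm (i), Ddim (ii°), Ebaug (III+), Fm (iv), G (V), Ab (VI), Bdim (vii°).
F minor (harmonic minor) shares 1: Fm.
Db major shares 2: Fm, Ab.
D minor (natural minor) shares 0: none.
The most common triads (2) are shared with Db major.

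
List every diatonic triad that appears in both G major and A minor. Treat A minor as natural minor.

Triads in G major: G major (I), A minor (ii), B minor (iii), C major (IV), D major (V), E minor (vi), F# diminished (vii°).
Triads in A minor (natural minor): A minor (i), B diminished (ii°), C major (III), D minor (iv), E minor (v), F major (VI), G major (VII).
Shared triads with their functions: G major (I in G major, VII in A minor); A minor (ii in G major, i in A minor); C major (IV in G major, III in A minor); E minor (vi in G major, v in A minor).

G, Am, C, Em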